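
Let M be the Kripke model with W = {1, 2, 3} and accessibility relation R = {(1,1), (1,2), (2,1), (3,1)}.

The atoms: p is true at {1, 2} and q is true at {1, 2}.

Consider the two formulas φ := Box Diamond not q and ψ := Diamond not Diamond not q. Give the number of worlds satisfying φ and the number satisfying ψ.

For Box Diamond not q:
1: successors {1, 2}; Diamond not q there: 1:F, 2:F. ✗
2: successors {1}; Diamond not q there: 1:F. ✗
3: successors {1}; Diamond not q there: 1:F. ✗
— 0 worlds.
For Diamond not Diamond not q:
1: successors {1, 2}; not Diamond not q there: 1:T, 2:T. ✓
2: successors {1}; not Diamond not q there: 1:T. ✓
3: successors {1}; not Diamond not q there: 1:T. ✓
— 3 worlds.

0 and 3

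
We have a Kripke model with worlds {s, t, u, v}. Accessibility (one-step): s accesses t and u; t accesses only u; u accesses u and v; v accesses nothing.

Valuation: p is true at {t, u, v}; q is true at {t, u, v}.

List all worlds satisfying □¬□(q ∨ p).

s: successors {t, u}; ¬□(q ∨ p) there: t:F, u:F. ✗
t: successors {u}; ¬□(q ∨ p) there: u:F. ✗
u: successors {u, v}; ¬□(q ∨ p) there: u:F, v:F. ✗
v: no successors, so □¬□(q ∨ p) holds vacuously. ✓

{v}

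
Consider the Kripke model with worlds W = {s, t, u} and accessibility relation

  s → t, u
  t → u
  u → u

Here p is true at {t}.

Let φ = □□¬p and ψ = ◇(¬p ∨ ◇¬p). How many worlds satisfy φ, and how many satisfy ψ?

For □□¬p:
s: successors {t, u}; □¬p there: t:T, u:T. ✓
t: successors {u}; □¬p there: u:T. ✓
u: successors {u}; □¬p there: u:T. ✓
— 3 worlds.
For ◇(¬p ∨ ◇¬p):
s: successors {t, u}; ¬p ∨ ◇¬p there: t:T, u:T. ✓
t: successors {u}; ¬p ∨ ◇¬p there: u:T. ✓
u: successors {u}; ¬p ∨ ◇¬p there: u:T. ✓
— 3 worlds.

3 and 3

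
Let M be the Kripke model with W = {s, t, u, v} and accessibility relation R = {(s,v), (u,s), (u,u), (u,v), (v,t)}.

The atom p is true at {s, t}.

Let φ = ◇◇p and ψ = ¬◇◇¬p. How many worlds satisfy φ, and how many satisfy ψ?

2 and 3

For ◇◇p:
s: successors {v}; ◇p there: v:T. ✓
t: no successors, so ◇◇p fails. ✗
u: successors {s, u, v}; ◇p there: s:F, u:T, v:T. ✓
v: successors {t}; ◇p there: t:F. ✗
— 2 worlds.
For ¬◇◇¬p:
s: ◇◇¬p is F. ✓
t: ◇◇¬p is F. ✓
u: ◇◇¬p is T. ✗
v: ◇◇¬p is F. ✓
— 3 worlds.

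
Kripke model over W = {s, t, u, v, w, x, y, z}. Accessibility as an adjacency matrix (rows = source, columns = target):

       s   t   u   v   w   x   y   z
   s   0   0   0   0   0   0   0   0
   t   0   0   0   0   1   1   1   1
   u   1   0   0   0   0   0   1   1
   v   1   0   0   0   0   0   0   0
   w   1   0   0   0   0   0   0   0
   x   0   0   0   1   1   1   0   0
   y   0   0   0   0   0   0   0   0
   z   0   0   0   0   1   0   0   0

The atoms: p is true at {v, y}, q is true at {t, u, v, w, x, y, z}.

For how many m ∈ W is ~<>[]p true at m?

4

s: <>[]p is F. ✓
t: <>[]p is T. ✗
u: <>[]p is T. ✗
v: <>[]p is T. ✗
w: <>[]p is T. ✗
x: <>[]p is F. ✓
y: <>[]p is F. ✓
z: <>[]p is F. ✓
Satisfying worlds: {s, x, y, z}.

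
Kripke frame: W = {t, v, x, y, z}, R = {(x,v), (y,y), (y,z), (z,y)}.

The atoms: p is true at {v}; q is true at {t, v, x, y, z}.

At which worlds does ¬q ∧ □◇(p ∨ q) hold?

∅

t: ¬q is F, □◇(p ∨ q) is T. ✗
v: ¬q is F, □◇(p ∨ q) is T. ✗
x: ¬q is F, □◇(p ∨ q) is F. ✗
y: ¬q is F, □◇(p ∨ q) is T. ✗
z: ¬q is F, □◇(p ∨ q) is T. ✗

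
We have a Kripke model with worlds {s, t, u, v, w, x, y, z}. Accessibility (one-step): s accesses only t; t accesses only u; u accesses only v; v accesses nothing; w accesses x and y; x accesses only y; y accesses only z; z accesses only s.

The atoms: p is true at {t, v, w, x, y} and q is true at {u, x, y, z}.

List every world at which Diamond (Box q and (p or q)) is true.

s: successors {t}; Box q and (p or q) there: t:T. ✓
t: successors {u}; Box q and (p or q) there: u:F. ✗
u: successors {v}; Box q and (p or q) there: v:T. ✓
v: no successors, so Diamond (Box q and (p or q)) fails. ✗
w: successors {x, y}; Box q and (p or q) there: x:T, y:T. ✓
x: successors {y}; Box q and (p or q) there: y:T. ✓
y: successors {z}; Box q and (p or q) there: z:F. ✗
z: successors {s}; Box q and (p or q) there: s:F. ✗

{s, u, w, x}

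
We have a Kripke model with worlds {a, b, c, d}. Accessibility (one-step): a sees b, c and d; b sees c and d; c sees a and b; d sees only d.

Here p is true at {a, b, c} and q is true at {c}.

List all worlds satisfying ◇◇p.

{a, b, c}

a: successors {b, c, d}; ◇p there: b:T, c:T, d:F. ✓
b: successors {c, d}; ◇p there: c:T, d:F. ✓
c: successors {a, b}; ◇p there: a:T, b:T. ✓
d: successors {d}; ◇p there: d:F. ✗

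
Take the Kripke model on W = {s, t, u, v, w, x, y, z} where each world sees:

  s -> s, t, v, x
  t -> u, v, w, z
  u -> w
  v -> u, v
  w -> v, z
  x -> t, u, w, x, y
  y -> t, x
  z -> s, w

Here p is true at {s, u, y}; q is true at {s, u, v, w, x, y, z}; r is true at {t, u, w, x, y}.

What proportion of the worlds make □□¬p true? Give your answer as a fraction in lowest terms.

1/8

s: successors {s, t, v, x}; □¬p there: s:F, t:F, v:F, x:F. ✗
t: successors {u, v, w, z}; □¬p there: u:T, v:F, w:T, z:F. ✗
u: successors {w}; □¬p there: w:T. ✓
v: successors {u, v}; □¬p there: u:T, v:F. ✗
w: successors {v, z}; □¬p there: v:F, z:F. ✗
x: successors {t, u, w, x, y}; □¬p there: t:F, u:T, w:T, x:F, y:T. ✗
y: successors {t, x}; □¬p there: t:F, x:F. ✗
z: successors {s, w}; □¬p there: s:F, w:T. ✗
That's 1 of 8 worlds, so 1/8.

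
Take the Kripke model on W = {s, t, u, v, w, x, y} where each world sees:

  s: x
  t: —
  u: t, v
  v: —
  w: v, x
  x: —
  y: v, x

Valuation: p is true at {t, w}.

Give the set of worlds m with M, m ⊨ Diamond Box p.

s: successors {x}; Box p there: x:T. ✓
t: no successors, so Diamond Box p fails. ✗
u: successors {t, v}; Box p there: t:T, v:T. ✓
v: no successors, so Diamond Box p fails. ✗
w: successors {v, x}; Box p there: v:T, x:T. ✓
x: no successors, so Diamond Box p fails. ✗
y: successors {v, x}; Box p there: v:T, x:T. ✓

{s, u, w, y}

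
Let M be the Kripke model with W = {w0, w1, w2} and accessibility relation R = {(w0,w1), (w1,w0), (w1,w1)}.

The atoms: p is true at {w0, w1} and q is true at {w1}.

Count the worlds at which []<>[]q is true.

w0: successors {w1}; <>[]q there: w1:T. ✓
w1: successors {w0, w1}; <>[]q there: w0:F, w1:T. ✗
w2: no successors, so []<>[]q holds vacuously. ✓
Satisfying worlds: {w0, w2}.

2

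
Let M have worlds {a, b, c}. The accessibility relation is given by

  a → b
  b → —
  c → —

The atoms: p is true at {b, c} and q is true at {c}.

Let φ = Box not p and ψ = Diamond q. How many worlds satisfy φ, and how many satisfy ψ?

For Box not p:
a: successors {b}; not p there: b:F. ✗
b: no successors, so Box not p holds vacuously. ✓
c: no successors, so Box not p holds vacuously. ✓
— 2 worlds.
For Diamond q:
a: successors {b}; q there: b:F. ✗
b: no successors, so Diamond q fails. ✗
c: no successors, so Diamond q fails. ✗
— 0 worlds.

2 and 0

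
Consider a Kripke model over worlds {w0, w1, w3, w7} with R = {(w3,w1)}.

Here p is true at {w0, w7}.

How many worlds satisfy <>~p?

w0: no successors, so <>~p fails. ✗
w1: no successors, so <>~p fails. ✗
w3: successors {w1}; ~p there: w1:T. ✓
w7: no successors, so <>~p fails. ✗
Satisfying worlds: {w3}.

1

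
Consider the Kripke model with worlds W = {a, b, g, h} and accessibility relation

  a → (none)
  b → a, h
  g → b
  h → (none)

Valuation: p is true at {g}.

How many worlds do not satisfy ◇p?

4

a: no successors, so ◇p fails. ✗
b: successors {a, h}; p there: a:F, h:F. ✗
g: successors {b}; p there: b:F. ✗
h: no successors, so ◇p fails. ✗
Satisfying worlds: ∅.
So ◇p fails at the other 4 worlds.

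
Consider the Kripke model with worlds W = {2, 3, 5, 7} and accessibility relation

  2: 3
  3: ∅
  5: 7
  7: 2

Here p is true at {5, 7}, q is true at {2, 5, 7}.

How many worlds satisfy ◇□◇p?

2: successors {3}; □◇p there: 3:T. ✓
3: no successors, so ◇□◇p fails. ✗
5: successors {7}; □◇p there: 7:F. ✗
7: successors {2}; □◇p there: 2:F. ✗
Satisfying worlds: {2}.

1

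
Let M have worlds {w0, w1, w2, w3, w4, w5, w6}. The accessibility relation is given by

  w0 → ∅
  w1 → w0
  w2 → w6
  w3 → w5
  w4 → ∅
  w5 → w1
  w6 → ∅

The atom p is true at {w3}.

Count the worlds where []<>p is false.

w0: no successors, so []<>p holds vacuously. ✓
w1: successors {w0}; <>p there: w0:F. ✗
w2: successors {w6}; <>p there: w6:F. ✗
w3: successors {w5}; <>p there: w5:F. ✗
w4: no successors, so []<>p holds vacuously. ✓
w5: successors {w1}; <>p there: w1:F. ✗
w6: no successors, so []<>p holds vacuously. ✓
Satisfying worlds: {w0, w4, w6}.
So []<>p fails at the other 4 worlds.

4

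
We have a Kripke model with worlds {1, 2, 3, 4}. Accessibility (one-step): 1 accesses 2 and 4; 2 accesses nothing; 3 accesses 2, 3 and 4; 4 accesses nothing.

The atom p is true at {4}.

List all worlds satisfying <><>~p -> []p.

1: <><>~p is F, []p is F. ✓
2: <><>~p is F, []p is T. ✓
3: <><>~p is T, []p is F. ✗
4: <><>~p is F, []p is T. ✓

{1, 2, 4}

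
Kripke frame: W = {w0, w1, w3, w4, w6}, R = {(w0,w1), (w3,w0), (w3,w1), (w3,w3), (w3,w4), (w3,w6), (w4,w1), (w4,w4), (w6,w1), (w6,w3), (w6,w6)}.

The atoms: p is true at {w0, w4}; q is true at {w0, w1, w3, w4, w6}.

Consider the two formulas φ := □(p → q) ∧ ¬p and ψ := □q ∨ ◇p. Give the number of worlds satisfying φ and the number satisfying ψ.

3 and 5

For □(p → q) ∧ ¬p:
w0: □(p → q) is T, ¬p is F. ✗
w1: □(p → q) is T, ¬p is T. ✓
w3: □(p → q) is T, ¬p is T. ✓
w4: □(p → q) is T, ¬p is F. ✗
w6: □(p → q) is T, ¬p is T. ✓
— 3 worlds.
For □q ∨ ◇p:
w0: □q is T, ◇p is F. ✓
w1: □q is T, ◇p is F. ✓
w3: □q is T, ◇p is T. ✓
w4: □q is T, ◇p is T. ✓
w6: □q is T, ◇p is F. ✓
— 5 worlds.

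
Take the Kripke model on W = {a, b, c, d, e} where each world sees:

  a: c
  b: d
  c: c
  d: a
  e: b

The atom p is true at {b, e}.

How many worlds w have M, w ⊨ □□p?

a: successors {c}; □p there: c:F. ✗
b: successors {d}; □p there: d:F. ✗
c: successors {c}; □p there: c:F. ✗
d: successors {a}; □p there: a:F. ✗
e: successors {b}; □p there: b:F. ✗
Satisfying worlds: ∅.

0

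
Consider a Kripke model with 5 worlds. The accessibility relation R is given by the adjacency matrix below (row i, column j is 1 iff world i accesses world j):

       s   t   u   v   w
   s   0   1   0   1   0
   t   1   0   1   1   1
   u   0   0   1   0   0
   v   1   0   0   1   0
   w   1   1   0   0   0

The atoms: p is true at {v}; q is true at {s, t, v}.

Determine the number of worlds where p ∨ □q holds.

3

s: p is F, □q is T. ✓
t: p is F, □q is F. ✗
u: p is F, □q is F. ✗
v: p is T, □q is T. ✓
w: p is F, □q is T. ✓
Satisfying worlds: {s, v, w}.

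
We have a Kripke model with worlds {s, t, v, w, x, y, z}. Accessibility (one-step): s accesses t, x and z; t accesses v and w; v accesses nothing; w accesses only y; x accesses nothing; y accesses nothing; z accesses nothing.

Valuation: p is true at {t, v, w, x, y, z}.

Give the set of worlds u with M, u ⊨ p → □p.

{s, t, v, w, x, y, z}

s: p is F, □p is T. ✓
t: p is T, □p is T. ✓
v: p is T, □p is T. ✓
w: p is T, □p is T. ✓
x: p is T, □p is T. ✓
y: p is T, □p is T. ✓
z: p is T, □p is T. ✓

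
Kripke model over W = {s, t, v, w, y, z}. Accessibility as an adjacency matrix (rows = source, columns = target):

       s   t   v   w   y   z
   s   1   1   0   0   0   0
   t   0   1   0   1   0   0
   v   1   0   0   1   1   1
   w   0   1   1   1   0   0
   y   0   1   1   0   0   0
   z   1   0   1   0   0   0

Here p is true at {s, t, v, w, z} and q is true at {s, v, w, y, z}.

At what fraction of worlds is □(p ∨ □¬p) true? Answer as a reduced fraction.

5/6

s: successors {s, t}; p ∨ □¬p there: s:T, t:T. ✓
t: successors {t, w}; p ∨ □¬p there: t:T, w:T. ✓
v: successors {s, w, y, z}; p ∨ □¬p there: s:T, w:T, y:F, z:T. ✗
w: successors {t, v, w}; p ∨ □¬p there: t:T, v:T, w:T. ✓
y: successors {t, v}; p ∨ □¬p there: t:T, v:T. ✓
z: successors {s, v}; p ∨ □¬p there: s:T, v:T. ✓
That's 5 of 6 worlds, so 5/6.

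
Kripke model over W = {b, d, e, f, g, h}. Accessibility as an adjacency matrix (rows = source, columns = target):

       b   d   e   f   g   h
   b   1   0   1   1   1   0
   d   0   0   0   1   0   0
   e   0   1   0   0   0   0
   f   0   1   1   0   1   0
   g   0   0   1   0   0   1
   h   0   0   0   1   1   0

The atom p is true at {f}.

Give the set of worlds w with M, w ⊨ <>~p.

{b, e, f, g, h}

b: successors {b, e, f, g}; ~p there: b:T, e:T, f:F, g:T. ✓
d: successors {f}; ~p there: f:F. ✗
e: successors {d}; ~p there: d:T. ✓
f: successors {d, e, g}; ~p there: d:T, e:T, g:T. ✓
g: successors {e, h}; ~p there: e:T, h:T. ✓
h: successors {f, g}; ~p there: f:F, g:T. ✓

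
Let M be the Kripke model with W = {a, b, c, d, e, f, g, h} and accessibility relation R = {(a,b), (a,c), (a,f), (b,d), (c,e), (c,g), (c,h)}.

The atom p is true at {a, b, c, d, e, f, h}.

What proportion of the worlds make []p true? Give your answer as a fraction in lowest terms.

7/8

a: successors {b, c, f}; p there: b:T, c:T, f:T. ✓
b: successors {d}; p there: d:T. ✓
c: successors {e, g, h}; p there: e:T, g:F, h:T. ✗
d: no successors, so []p holds vacuously. ✓
e: no successors, so []p holds vacuously. ✓
f: no successors, so []p holds vacuously. ✓
g: no successors, so []p holds vacuously. ✓
h: no successors, so []p holds vacuously. ✓
That's 7 of 8 worlds, so 7/8.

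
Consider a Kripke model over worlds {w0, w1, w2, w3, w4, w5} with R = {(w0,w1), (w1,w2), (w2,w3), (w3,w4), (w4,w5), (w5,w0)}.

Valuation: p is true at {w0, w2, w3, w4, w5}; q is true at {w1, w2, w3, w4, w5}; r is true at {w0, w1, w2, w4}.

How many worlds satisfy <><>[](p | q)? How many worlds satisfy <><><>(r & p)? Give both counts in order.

6 and 3

For <><>[](p | q):
w0: successors {w1}; <>[](p | q) there: w1:T. ✓
w1: successors {w2}; <>[](p | q) there: w2:T. ✓
w2: successors {w3}; <>[](p | q) there: w3:T. ✓
w3: successors {w4}; <>[](p | q) there: w4:T. ✓
w4: successors {w5}; <>[](p | q) there: w5:T. ✓
w5: successors {w0}; <>[](p | q) there: w0:T. ✓
— 6 worlds.
For <><><>(r & p):
w0: successors {w1}; <><>(r & p) there: w1:F. ✗
w1: successors {w2}; <><>(r & p) there: w2:T. ✓
w2: successors {w3}; <><>(r & p) there: w3:F. ✗
w3: successors {w4}; <><>(r & p) there: w4:T. ✓
w4: successors {w5}; <><>(r & p) there: w5:F. ✗
w5: successors {w0}; <><>(r & p) there: w0:T. ✓
— 3 worlds.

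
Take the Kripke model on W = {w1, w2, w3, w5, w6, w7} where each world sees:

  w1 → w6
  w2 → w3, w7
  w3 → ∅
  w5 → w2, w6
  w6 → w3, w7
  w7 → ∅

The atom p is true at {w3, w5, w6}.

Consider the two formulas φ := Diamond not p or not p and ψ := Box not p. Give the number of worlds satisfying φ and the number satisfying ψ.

For Diamond not p or not p:
w1: Diamond not p is F, not p is T. ✓
w2: Diamond not p is T, not p is T. ✓
w3: Diamond not p is F, not p is F. ✗
w5: Diamond not p is T, not p is F. ✓
w6: Diamond not p is T, not p is F. ✓
w7: Diamond not p is F, not p is T. ✓
— 5 worlds.
For Box not p:
w1: successors {w6}; not p there: w6:F. ✗
w2: successors {w3, w7}; not p there: w3:F, w7:T. ✗
w3: no successors, so Box not p holds vacuously. ✓
w5: successors {w2, w6}; not p there: w2:T, w6:F. ✗
w6: successors {w3, w7}; not p there: w3:F, w7:T. ✗
w7: no successors, so Box not p holds vacuously. ✓
— 2 worlds.

5 and 2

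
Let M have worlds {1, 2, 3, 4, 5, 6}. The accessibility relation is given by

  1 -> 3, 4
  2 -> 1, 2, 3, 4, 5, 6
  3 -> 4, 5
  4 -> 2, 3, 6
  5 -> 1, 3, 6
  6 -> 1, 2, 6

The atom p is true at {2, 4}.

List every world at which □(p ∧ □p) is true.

1: successors {3, 4}; p ∧ □p there: 3:F, 4:F. ✗
2: successors {1, 2, 3, 4, 5, 6}; p ∧ □p there: 1:F, 2:F, 3:F, 4:F, 5:F, 6:F. ✗
3: successors {4, 5}; p ∧ □p there: 4:F, 5:F. ✗
4: successors {2, 3, 6}; p ∧ □p there: 2:F, 3:F, 6:F. ✗
5: successors {1, 3, 6}; p ∧ □p there: 1:F, 3:F, 6:F. ✗
6: successors {1, 2, 6}; p ∧ □p there: 1:F, 2:F, 6:F. ✗

∅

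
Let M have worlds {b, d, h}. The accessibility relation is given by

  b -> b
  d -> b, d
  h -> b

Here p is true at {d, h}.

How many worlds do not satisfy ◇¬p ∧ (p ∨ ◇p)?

1

b: ◇¬p is T, p ∨ ◇p is F. ✗
d: ◇¬p is T, p ∨ ◇p is T. ✓
h: ◇¬p is T, p ∨ ◇p is T. ✓
Satisfying worlds: {d, h}.
So ◇¬p ∧ (p ∨ ◇p) fails at the other 1 world.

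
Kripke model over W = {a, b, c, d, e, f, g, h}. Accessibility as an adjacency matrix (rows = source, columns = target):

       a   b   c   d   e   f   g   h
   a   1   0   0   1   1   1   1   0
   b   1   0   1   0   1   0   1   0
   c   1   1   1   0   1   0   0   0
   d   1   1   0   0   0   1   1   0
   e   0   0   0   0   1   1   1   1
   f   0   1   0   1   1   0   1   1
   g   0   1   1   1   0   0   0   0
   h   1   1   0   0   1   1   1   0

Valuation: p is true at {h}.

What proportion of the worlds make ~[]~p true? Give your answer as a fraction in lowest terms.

1/4

a: []~p is T. ✗
b: []~p is T. ✗
c: []~p is T. ✗
d: []~p is T. ✗
e: []~p is F. ✓
f: []~p is F. ✓
g: []~p is T. ✗
h: []~p is T. ✗
That's 2 of 8 worlds, so 2/8 = 1/4.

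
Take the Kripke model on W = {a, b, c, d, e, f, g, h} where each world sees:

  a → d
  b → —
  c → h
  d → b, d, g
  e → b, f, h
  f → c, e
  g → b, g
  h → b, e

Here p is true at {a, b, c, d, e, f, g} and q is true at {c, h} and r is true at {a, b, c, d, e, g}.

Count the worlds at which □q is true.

2

a: successors {d}; q there: d:F. ✗
b: no successors, so □q holds vacuously. ✓
c: successors {h}; q there: h:T. ✓
d: successors {b, d, g}; q there: b:F, d:F, g:F. ✗
e: successors {b, f, h}; q there: b:F, f:F, h:T. ✗
f: successors {c, e}; q there: c:T, e:F. ✗
g: successors {b, g}; q there: b:F, g:F. ✗
h: successors {b, e}; q there: b:F, e:F. ✗
Satisfying worlds: {b, c}.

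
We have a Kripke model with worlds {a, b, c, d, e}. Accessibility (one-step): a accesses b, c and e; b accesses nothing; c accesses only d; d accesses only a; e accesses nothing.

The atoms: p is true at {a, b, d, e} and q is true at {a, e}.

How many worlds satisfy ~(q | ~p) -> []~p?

4

a: ~(q | ~p) is F, []~p is F. ✓
b: ~(q | ~p) is T, []~p is T. ✓
c: ~(q | ~p) is F, []~p is F. ✓
d: ~(q | ~p) is T, []~p is F. ✗
e: ~(q | ~p) is F, []~p is T. ✓
Satisfying worlds: {a, b, c, e}.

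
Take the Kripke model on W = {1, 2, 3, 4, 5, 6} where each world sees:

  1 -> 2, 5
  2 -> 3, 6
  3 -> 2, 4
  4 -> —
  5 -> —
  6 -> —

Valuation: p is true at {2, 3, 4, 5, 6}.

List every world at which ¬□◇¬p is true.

1: □◇¬p is F. ✓
2: □◇¬p is F. ✓
3: □◇¬p is F. ✓
4: □◇¬p is T. ✗
5: □◇¬p is T. ✗
6: □◇¬p is T. ✗

{1, 2, 3}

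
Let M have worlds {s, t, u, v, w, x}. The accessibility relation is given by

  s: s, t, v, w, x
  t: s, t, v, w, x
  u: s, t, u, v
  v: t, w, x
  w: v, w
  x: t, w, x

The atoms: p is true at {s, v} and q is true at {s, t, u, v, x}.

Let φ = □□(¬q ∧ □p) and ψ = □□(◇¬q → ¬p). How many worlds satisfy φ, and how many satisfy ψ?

0 and 0

For □□(¬q ∧ □p):
s: successors {s, t, v, w, x}; □(¬q ∧ □p) there: s:F, t:F, v:F, w:F, x:F. ✗
t: successors {s, t, v, w, x}; □(¬q ∧ □p) there: s:F, t:F, v:F, w:F, x:F. ✗
u: successors {s, t, u, v}; □(¬q ∧ □p) there: s:F, t:F, u:F, v:F. ✗
v: successors {t, w, x}; □(¬q ∧ □p) there: t:F, w:F, x:F. ✗
w: successors {v, w}; □(¬q ∧ □p) there: v:F, w:F. ✗
x: successors {t, w, x}; □(¬q ∧ □p) there: t:F, w:F, x:F. ✗
— 0 worlds.
For □□(◇¬q → ¬p):
s: successors {s, t, v, w, x}; □(◇¬q → ¬p) there: s:F, t:F, v:T, w:F, x:T. ✗
t: successors {s, t, v, w, x}; □(◇¬q → ¬p) there: s:F, t:F, v:T, w:F, x:T. ✗
u: successors {s, t, u, v}; □(◇¬q → ¬p) there: s:F, t:F, u:F, v:T. ✗
v: successors {t, w, x}; □(◇¬q → ¬p) there: t:F, w:F, x:T. ✗
w: successors {v, w}; □(◇¬q → ¬p) there: v:T, w:F. ✗
x: successors {t, w, x}; □(◇¬q → ¬p) there: t:F, w:F, x:T. ✗
— 0 worlds.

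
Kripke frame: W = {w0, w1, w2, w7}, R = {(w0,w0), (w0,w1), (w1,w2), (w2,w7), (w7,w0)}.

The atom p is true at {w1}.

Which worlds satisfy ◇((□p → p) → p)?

w0: successors {w0, w1}; (□p → p) → p there: w0:F, w1:T. ✓
w1: successors {w2}; (□p → p) → p there: w2:F. ✗
w2: successors {w7}; (□p → p) → p there: w7:F. ✗
w7: successors {w0}; (□p → p) → p there: w0:F. ✗

{w0}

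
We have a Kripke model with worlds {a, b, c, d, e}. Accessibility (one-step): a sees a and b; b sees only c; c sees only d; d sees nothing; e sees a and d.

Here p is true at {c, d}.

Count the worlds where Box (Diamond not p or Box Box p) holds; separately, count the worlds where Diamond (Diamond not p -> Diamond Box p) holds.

For Box (Diamond not p or Box Box p):
a: successors {a, b}; Diamond not p or Box Box p there: a:T, b:T. ✓
b: successors {c}; Diamond not p or Box Box p there: c:T. ✓
c: successors {d}; Diamond not p or Box Box p there: d:T. ✓
d: no successors, so Box (Diamond not p or Box Box p) holds vacuously. ✓
e: successors {a, d}; Diamond not p or Box Box p there: a:T, d:T. ✓
— 5 worlds.
For Diamond (Diamond not p -> Diamond Box p):
a: successors {a, b}; Diamond not p -> Diamond Box p there: a:T, b:T. ✓
b: successors {c}; Diamond not p -> Diamond Box p there: c:T. ✓
c: successors {d}; Diamond not p -> Diamond Box p there: d:T. ✓
d: no successors, so Diamond (Diamond not p -> Diamond Box p) fails. ✗
e: successors {a, d}; Diamond not p -> Diamond Box p there: a:T, d:T. ✓
— 4 worlds.

5 and 4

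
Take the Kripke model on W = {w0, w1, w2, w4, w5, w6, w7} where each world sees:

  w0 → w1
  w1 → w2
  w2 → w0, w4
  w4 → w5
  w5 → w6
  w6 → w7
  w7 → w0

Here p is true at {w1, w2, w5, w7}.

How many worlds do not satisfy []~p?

w0: successors {w1}; ~p there: w1:F. ✗
w1: successors {w2}; ~p there: w2:F. ✗
w2: successors {w0, w4}; ~p there: w0:T, w4:T. ✓
w4: successors {w5}; ~p there: w5:F. ✗
w5: successors {w6}; ~p there: w6:T. ✓
w6: successors {w7}; ~p there: w7:F. ✗
w7: successors {w0}; ~p there: w0:T. ✓
Satisfying worlds: {w2, w5, w7}.
So []~p fails at the other 4 worlds.

4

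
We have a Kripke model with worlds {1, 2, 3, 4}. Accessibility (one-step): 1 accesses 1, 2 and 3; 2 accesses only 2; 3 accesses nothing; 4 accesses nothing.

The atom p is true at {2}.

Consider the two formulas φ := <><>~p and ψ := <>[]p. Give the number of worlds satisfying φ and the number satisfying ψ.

For <><>~p:
1: successors {1, 2, 3}; <>~p there: 1:T, 2:F, 3:F. ✓
2: successors {2}; <>~p there: 2:F. ✗
3: no successors, so <><>~p fails. ✗
4: no successors, so <><>~p fails. ✗
— 1 world.
For <>[]p:
1: successors {1, 2, 3}; []p there: 1:F, 2:T, 3:T. ✓
2: successors {2}; []p there: 2:T. ✓
3: no successors, so <>[]p fails. ✗
4: no successors, so <>[]p fails. ✗
— 2 worlds.

1 and 2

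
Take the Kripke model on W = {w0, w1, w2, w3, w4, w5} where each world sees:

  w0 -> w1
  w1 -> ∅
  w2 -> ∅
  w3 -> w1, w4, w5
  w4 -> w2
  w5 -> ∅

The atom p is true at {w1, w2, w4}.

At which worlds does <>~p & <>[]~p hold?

{w3}

w0: <>~p is F, <>[]~p is T. ✗
w1: <>~p is F, <>[]~p is F. ✗
w2: <>~p is F, <>[]~p is F. ✗
w3: <>~p is T, <>[]~p is T. ✓
w4: <>~p is F, <>[]~p is T. ✗
w5: <>~p is F, <>[]~p is F. ✗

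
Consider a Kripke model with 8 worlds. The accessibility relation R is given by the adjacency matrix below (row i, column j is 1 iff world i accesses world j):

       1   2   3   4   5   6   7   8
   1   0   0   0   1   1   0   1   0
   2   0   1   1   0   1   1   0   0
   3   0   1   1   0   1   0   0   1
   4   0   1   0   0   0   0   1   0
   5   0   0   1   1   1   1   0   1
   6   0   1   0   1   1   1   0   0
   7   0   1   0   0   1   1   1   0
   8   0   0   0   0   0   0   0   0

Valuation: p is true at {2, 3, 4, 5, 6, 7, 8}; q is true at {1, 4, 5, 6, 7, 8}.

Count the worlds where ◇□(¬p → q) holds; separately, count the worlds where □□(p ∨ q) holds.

7 and 8

For ◇□(¬p → q):
1: successors {4, 5, 7}; □(¬p → q) there: 4:T, 5:T, 7:T. ✓
2: successors {2, 3, 5, 6}; □(¬p → q) there: 2:T, 3:T, 5:T, 6:T. ✓
3: successors {2, 3, 5, 8}; □(¬p → q) there: 2:T, 3:T, 5:T, 8:T. ✓
4: successors {2, 7}; □(¬p → q) there: 2:T, 7:T. ✓
5: successors {3, 4, 5, 6, 8}; □(¬p → q) there: 3:T, 4:T, 5:T, 6:T, 8:T. ✓
6: successors {2, 4, 5, 6}; □(¬p → q) there: 2:T, 4:T, 5:T, 6:T. ✓
7: successors {2, 5, 6, 7}; □(¬p → q) there: 2:T, 5:T, 6:T, 7:T. ✓
8: no successors, so ◇□(¬p → q) fails. ✗
— 7 worlds.
For □□(p ∨ q):
1: successors {4, 5, 7}; □(p ∨ q) there: 4:T, 5:T, 7:T. ✓
2: successors {2, 3, 5, 6}; □(p ∨ q) there: 2:T, 3:T, 5:T, 6:T. ✓
3: successors {2, 3, 5, 8}; □(p ∨ q) there: 2:T, 3:T, 5:T, 8:T. ✓
4: successors {2, 7}; □(p ∨ q) there: 2:T, 7:T. ✓
5: successors {3, 4, 5, 6, 8}; □(p ∨ q) there: 3:T, 4:T, 5:T, 6:T, 8:T. ✓
6: successors {2, 4, 5, 6}; □(p ∨ q) there: 2:T, 4:T, 5:T, 6:T. ✓
7: successors {2, 5, 6, 7}; □(p ∨ q) there: 2:T, 5:T, 6:T, 7:T. ✓
8: no successors, so □□(p ∨ q) holds vacuously. ✓
— 8 worlds.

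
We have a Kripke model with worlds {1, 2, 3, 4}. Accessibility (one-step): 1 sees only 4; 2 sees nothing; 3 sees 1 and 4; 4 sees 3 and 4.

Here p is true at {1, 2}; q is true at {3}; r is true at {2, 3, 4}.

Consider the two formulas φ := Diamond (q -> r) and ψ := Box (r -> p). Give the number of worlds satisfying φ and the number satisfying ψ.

For Diamond (q -> r):
1: successors {4}; q -> r there: 4:T. ✓
2: no successors, so Diamond (q -> r) fails. ✗
3: successors {1, 4}; q -> r there: 1:T, 4:T. ✓
4: successors {3, 4}; q -> r there: 3:T, 4:T. ✓
— 3 worlds.
For Box (r -> p):
1: successors {4}; r -> p there: 4:F. ✗
2: no successors, so Box (r -> p) holds vacuously. ✓
3: successors {1, 4}; r -> p there: 1:T, 4:F. ✗
4: successors {3, 4}; r -> p there: 3:F, 4:F. ✗
— 1 world.

3 and 1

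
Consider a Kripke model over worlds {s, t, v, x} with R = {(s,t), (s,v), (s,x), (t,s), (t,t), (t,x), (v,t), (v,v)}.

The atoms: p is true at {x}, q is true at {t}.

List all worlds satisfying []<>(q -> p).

s: successors {t, v, x}; <>(q -> p) there: t:T, v:T, x:F. ✗
t: successors {s, t, x}; <>(q -> p) there: s:T, t:T, x:F. ✗
v: successors {t, v}; <>(q -> p) there: t:T, v:T. ✓
x: no successors, so []<>(q -> p) holds vacuously. ✓

{v, x}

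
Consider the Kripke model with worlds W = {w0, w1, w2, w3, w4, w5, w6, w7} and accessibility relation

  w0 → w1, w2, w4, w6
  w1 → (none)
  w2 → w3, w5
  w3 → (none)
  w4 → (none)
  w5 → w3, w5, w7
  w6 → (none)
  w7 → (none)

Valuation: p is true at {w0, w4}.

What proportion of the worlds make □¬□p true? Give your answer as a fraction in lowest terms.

w0: successors {w1, w2, w4, w6}; ¬□p there: w1:F, w2:T, w4:F, w6:F. ✗
w1: no successors, so □¬□p holds vacuously. ✓
w2: successors {w3, w5}; ¬□p there: w3:F, w5:T. ✗
w3: no successors, so □¬□p holds vacuously. ✓
w4: no successors, so □¬□p holds vacuously. ✓
w5: successors {w3, w5, w7}; ¬□p there: w3:F, w5:T, w7:F. ✗
w6: no successors, so □¬□p holds vacuously. ✓
w7: no successors, so □¬□p holds vacuously. ✓
That's 5 of 8 worlds, so 5/8.

5/8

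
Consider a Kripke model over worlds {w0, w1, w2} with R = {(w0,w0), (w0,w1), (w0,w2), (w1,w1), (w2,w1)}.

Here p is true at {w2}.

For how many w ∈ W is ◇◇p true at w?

w0: successors {w0, w1, w2}; ◇p there: w0:T, w1:F, w2:F. ✓
w1: successors {w1}; ◇p there: w1:F. ✗
w2: successors {w1}; ◇p there: w1:F. ✗
Satisfying worlds: {w0}.

1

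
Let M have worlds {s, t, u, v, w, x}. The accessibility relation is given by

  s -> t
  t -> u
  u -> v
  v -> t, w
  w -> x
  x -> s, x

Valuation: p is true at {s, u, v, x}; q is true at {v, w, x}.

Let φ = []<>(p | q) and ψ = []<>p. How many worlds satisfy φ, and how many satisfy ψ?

For []<>(p | q):
s: successors {t}; <>(p | q) there: t:T. ✓
t: successors {u}; <>(p | q) there: u:T. ✓
u: successors {v}; <>(p | q) there: v:T. ✓
v: successors {t, w}; <>(p | q) there: t:T, w:T. ✓
w: successors {x}; <>(p | q) there: x:T. ✓
x: successors {s, x}; <>(p | q) there: s:F, x:T. ✗
— 5 worlds.
For []<>p:
s: successors {t}; <>p there: t:T. ✓
t: successors {u}; <>p there: u:T. ✓
u: successors {v}; <>p there: v:F. ✗
v: successors {t, w}; <>p there: t:T, w:T. ✓
w: successors {x}; <>p there: x:T. ✓
x: successors {s, x}; <>p there: s:F, x:T. ✗
— 4 worlds.

5 and 4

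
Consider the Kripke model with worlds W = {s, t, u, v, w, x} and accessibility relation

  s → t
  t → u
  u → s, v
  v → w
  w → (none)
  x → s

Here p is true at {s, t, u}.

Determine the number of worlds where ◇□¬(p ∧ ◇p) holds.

s: successors {t}; □¬(p ∧ ◇p) there: t:F. ✗
t: successors {u}; □¬(p ∧ ◇p) there: u:F. ✗
u: successors {s, v}; □¬(p ∧ ◇p) there: s:F, v:T. ✓
v: successors {w}; □¬(p ∧ ◇p) there: w:T. ✓
w: no successors, so ◇□¬(p ∧ ◇p) fails. ✗
x: successors {s}; □¬(p ∧ ◇p) there: s:F. ✗
Satisfying worlds: {u, v}.

2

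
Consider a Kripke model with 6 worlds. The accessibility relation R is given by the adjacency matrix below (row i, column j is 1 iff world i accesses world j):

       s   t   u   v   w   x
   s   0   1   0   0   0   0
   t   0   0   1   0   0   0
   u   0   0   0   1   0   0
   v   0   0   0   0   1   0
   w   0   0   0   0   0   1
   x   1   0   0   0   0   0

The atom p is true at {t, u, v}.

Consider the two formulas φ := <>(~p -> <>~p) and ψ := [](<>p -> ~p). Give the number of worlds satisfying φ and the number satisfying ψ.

For <>(~p -> <>~p):
s: successors {t}; ~p -> <>~p there: t:T. ✓
t: successors {u}; ~p -> <>~p there: u:T. ✓
u: successors {v}; ~p -> <>~p there: v:T. ✓
v: successors {w}; ~p -> <>~p there: w:T. ✓
w: successors {x}; ~p -> <>~p there: x:T. ✓
x: successors {s}; ~p -> <>~p there: s:F. ✗
— 5 worlds.
For [](<>p -> ~p):
s: successors {t}; <>p -> ~p there: t:F. ✗
t: successors {u}; <>p -> ~p there: u:F. ✗
u: successors {v}; <>p -> ~p there: v:T. ✓
v: successors {w}; <>p -> ~p there: w:T. ✓
w: successors {x}; <>p -> ~p there: x:T. ✓
x: successors {s}; <>p -> ~p there: s:T. ✓
— 4 worlds.

5 and 4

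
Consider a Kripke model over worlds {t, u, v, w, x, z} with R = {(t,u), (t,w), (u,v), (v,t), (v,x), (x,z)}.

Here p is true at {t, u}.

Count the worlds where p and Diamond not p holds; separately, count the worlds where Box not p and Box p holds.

2 and 2

For p and Diamond not p:
t: p is T, Diamond not p is T. ✓
u: p is T, Diamond not p is T. ✓
v: p is F, Diamond not p is T. ✗
w: p is F, Diamond not p is F. ✗
x: p is F, Diamond not p is T. ✗
z: p is F, Diamond not p is F. ✗
— 2 worlds.
For Box not p and Box p:
t: Box not p is F, Box p is F. ✗
u: Box not p is T, Box p is F. ✗
v: Box not p is F, Box p is F. ✗
w: Box not p is T, Box p is T. ✓
x: Box not p is T, Box p is F. ✗
z: Box not p is T, Box p is T. ✓
— 2 worlds.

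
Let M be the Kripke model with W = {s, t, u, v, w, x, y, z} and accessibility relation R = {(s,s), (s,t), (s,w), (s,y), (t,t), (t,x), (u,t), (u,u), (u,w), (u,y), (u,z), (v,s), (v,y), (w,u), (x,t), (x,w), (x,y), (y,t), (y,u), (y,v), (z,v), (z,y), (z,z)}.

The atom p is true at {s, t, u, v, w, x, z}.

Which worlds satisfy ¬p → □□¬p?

{s, t, u, v, w, x, z}

s: ¬p is F, □□¬p is F. ✓
t: ¬p is F, □□¬p is F. ✓
u: ¬p is F, □□¬p is F. ✓
v: ¬p is F, □□¬p is F. ✓
w: ¬p is F, □□¬p is F. ✓
x: ¬p is F, □□¬p is F. ✓
y: ¬p is T, □□¬p is F. ✗
z: ¬p is F, □□¬p is F. ✓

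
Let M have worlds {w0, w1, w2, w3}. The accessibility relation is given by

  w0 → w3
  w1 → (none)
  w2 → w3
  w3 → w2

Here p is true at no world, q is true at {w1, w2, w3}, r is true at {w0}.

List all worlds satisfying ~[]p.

{w0, w2, w3}

w0: []p is F. ✓
w1: []p is T. ✗
w2: []p is F. ✓
w3: []p is F. ✓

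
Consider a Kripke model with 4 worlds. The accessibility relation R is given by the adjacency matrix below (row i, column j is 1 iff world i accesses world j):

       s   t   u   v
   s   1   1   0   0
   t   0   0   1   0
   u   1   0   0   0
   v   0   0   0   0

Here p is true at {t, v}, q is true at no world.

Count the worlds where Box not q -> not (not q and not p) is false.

2

s: Box not q is T, not (not q and not p) is F. ✗
t: Box not q is T, not (not q and not p) is T. ✓
u: Box not q is T, not (not q and not p) is F. ✗
v: Box not q is T, not (not q and not p) is T. ✓
Satisfying worlds: {t, v}.
So Box not q -> not (not q and not p) fails at the other 2 worlds.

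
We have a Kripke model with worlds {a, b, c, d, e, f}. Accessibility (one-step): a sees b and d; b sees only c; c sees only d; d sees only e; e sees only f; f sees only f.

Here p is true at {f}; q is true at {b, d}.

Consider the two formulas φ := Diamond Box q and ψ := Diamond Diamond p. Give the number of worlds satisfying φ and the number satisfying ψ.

1 and 3

For Diamond Box q:
a: successors {b, d}; Box q there: b:F, d:F. ✗
b: successors {c}; Box q there: c:T. ✓
c: successors {d}; Box q there: d:F. ✗
d: successors {e}; Box q there: e:F. ✗
e: successors {f}; Box q there: f:F. ✗
f: successors {f}; Box q there: f:F. ✗
— 1 world.
For Diamond Diamond p:
a: successors {b, d}; Diamond p there: b:F, d:F. ✗
b: successors {c}; Diamond p there: c:F. ✗
c: successors {d}; Diamond p there: d:F. ✗
d: successors {e}; Diamond p there: e:T. ✓
e: successors {f}; Diamond p there: f:T. ✓
f: successors {f}; Diamond p there: f:T. ✓
— 3 worlds.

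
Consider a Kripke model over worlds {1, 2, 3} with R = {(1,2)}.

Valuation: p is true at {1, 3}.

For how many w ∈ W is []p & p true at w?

1

1: []p is F, p is T. ✗
2: []p is T, p is F. ✗
3: []p is T, p is T. ✓
Satisfying worlds: {3}.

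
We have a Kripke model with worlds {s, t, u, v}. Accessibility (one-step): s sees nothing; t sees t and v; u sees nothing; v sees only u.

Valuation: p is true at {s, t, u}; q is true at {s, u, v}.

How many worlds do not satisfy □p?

s: no successors, so □p holds vacuously. ✓
t: successors {t, v}; p there: t:T, v:F. ✗
u: no successors, so □p holds vacuously. ✓
v: successors {u}; p there: u:T. ✓
Satisfying worlds: {s, u, v}.
So □p fails at the other 1 world.

1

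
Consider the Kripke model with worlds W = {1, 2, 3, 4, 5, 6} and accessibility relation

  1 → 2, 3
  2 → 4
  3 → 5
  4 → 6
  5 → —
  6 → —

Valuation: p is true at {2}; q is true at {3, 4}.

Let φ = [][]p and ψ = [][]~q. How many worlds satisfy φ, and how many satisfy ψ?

4 and 5

For [][]p:
1: successors {2, 3}; []p there: 2:F, 3:F. ✗
2: successors {4}; []p there: 4:F. ✗
3: successors {5}; []p there: 5:T. ✓
4: successors {6}; []p there: 6:T. ✓
5: no successors, so [][]p holds vacuously. ✓
6: no successors, so [][]p holds vacuously. ✓
— 4 worlds.
For [][]~q:
1: successors {2, 3}; []~q there: 2:F, 3:T. ✗
2: successors {4}; []~q there: 4:T. ✓
3: successors {5}; []~q there: 5:T. ✓
4: successors {6}; []~q there: 6:T. ✓
5: no successors, so [][]~q holds vacuously. ✓
6: no successors, so [][]~q holds vacuously. ✓
— 5 worlds.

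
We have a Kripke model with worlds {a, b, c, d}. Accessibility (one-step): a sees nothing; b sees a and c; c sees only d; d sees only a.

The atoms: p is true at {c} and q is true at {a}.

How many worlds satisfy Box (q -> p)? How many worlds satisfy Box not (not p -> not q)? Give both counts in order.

2 and 2

For Box (q -> p):
a: no successors, so Box (q -> p) holds vacuously. ✓
b: successors {a, c}; q -> p there: a:F, c:T. ✗
c: successors {d}; q -> p there: d:T. ✓
d: successors {a}; q -> p there: a:F. ✗
— 2 worlds.
For Box not (not p -> not q):
a: no successors, so Box not (not p -> not q) holds vacuously. ✓
b: successors {a, c}; not (not p -> not q) there: a:T, c:F. ✗
c: successors {d}; not (not p -> not q) there: d:F. ✗
d: successors {a}; not (not p -> not q) there: a:T. ✓
— 2 worlds.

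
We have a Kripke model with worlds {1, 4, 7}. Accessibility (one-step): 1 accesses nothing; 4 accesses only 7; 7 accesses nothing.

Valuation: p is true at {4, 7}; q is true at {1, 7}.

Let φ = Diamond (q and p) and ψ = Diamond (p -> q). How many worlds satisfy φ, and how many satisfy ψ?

For Diamond (q and p):
1: no successors, so Diamond (q and p) fails. ✗
4: successors {7}; q and p there: 7:T. ✓
7: no successors, so Diamond (q and p) fails. ✗
— 1 world.
For Diamond (p -> q):
1: no successors, so Diamond (p -> q) fails. ✗
4: successors {7}; p -> q there: 7:T. ✓
7: no successors, so Diamond (p -> q) fails. ✗
— 1 world.

1 and 1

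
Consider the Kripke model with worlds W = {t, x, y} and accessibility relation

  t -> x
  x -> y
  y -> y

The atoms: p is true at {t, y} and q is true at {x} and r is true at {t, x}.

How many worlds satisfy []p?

2

t: successors {x}; p there: x:F. ✗
x: successors {y}; p there: y:T. ✓
y: successors {y}; p there: y:T. ✓
Satisfying worlds: {x, y}.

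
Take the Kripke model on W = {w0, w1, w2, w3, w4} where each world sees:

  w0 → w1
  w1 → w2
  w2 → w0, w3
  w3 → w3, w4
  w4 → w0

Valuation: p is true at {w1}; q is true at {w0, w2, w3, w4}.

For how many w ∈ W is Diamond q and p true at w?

1

w0: Diamond q is F, p is F. ✗
w1: Diamond q is T, p is T. ✓
w2: Diamond q is T, p is F. ✗
w3: Diamond q is T, p is F. ✗
w4: Diamond q is T, p is F. ✗
Satisfying worlds: {w1}.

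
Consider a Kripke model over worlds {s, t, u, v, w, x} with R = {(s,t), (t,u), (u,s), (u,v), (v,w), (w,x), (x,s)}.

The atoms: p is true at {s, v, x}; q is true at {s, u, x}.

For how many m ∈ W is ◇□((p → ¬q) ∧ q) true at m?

s: successors {t}; □((p → ¬q) ∧ q) there: t:T. ✓
t: successors {u}; □((p → ¬q) ∧ q) there: u:F. ✗
u: successors {s, v}; □((p → ¬q) ∧ q) there: s:F, v:F. ✗
v: successors {w}; □((p → ¬q) ∧ q) there: w:F. ✗
w: successors {x}; □((p → ¬q) ∧ q) there: x:F. ✗
x: successors {s}; □((p → ¬q) ∧ q) there: s:F. ✗
Satisfying worlds: {s}.

1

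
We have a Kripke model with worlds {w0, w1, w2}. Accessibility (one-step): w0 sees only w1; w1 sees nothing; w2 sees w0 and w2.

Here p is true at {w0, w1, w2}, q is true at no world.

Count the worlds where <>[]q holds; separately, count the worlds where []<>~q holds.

1 and 2

For <>[]q:
w0: successors {w1}; []q there: w1:T. ✓
w1: no successors, so <>[]q fails. ✗
w2: successors {w0, w2}; []q there: w0:F, w2:F. ✗
— 1 world.
For []<>~q:
w0: successors {w1}; <>~q there: w1:F. ✗
w1: no successors, so []<>~q holds vacuously. ✓
w2: successors {w0, w2}; <>~q there: w0:T, w2:T. ✓
— 2 worlds.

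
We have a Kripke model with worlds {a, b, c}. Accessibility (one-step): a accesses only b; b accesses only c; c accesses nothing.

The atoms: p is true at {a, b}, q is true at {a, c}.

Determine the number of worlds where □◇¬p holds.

a: successors {b}; ◇¬p there: b:T. ✓
b: successors {c}; ◇¬p there: c:F. ✗
c: no successors, so □◇¬p holds vacuously. ✓
Satisfying worlds: {a, c}.

2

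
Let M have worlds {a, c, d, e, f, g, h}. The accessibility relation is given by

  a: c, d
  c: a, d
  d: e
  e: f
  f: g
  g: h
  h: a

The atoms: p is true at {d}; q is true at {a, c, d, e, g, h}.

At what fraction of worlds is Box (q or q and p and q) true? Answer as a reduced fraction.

6/7

a: successors {c, d}; q or q and p and q there: c:T, d:T. ✓
c: successors {a, d}; q or q and p and q there: a:T, d:T. ✓
d: successors {e}; q or q and p and q there: e:T. ✓
e: successors {f}; q or q and p and q there: f:F. ✗
f: successors {g}; q or q and p and q there: g:T. ✓
g: successors {h}; q or q and p and q there: h:T. ✓
h: successors {a}; q or q and p and q there: a:T. ✓
That's 6 of 7 worlds, so 6/7.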